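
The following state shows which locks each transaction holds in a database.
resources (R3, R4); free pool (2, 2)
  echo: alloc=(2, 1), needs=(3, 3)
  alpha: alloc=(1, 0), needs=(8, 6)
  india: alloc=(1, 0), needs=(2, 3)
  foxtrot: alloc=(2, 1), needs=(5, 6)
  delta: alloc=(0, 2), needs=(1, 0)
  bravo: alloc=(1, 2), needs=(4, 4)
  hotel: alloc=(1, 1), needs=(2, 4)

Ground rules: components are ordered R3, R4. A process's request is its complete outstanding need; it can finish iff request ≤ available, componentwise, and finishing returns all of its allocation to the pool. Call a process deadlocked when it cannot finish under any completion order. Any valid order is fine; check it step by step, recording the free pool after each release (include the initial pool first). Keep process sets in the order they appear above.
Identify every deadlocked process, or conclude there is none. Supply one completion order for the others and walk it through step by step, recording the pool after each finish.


The deadlocked set is empty.
Key observation: starting with delta, each completion frees enough for the next — no one is permanently blocked.
A valid finishing order for the others: delta, india, hotel, bravo, foxtrot, echo, alpha. Verifying each step:
  pool = (2, 2)
  delta needs (1, 0) <= (2, 2) -> finishes; pool += (0, 2) = (2, 4)
  india needs (2, 3) <= (2, 4) -> finishes; pool += (1, 0) = (3, 4)
  hotel needs (2, 4) <= (3, 4) -> finishes; pool += (1, 1) = (4, 5)
  bravo needs (4, 4) <= (4, 5) -> finishes; pool += (1, 2) = (5, 7)
  foxtrot needs (5, 6) <= (5, 7) -> finishes; pool += (2, 1) = (7, 8)
  echo needs (3, 3) <= (7, 8) -> finishes; pool += (2, 1) = (9, 9)
  alpha needs (8, 6) <= (9, 9) -> finishes; pool += (1, 0) = (10, 9)


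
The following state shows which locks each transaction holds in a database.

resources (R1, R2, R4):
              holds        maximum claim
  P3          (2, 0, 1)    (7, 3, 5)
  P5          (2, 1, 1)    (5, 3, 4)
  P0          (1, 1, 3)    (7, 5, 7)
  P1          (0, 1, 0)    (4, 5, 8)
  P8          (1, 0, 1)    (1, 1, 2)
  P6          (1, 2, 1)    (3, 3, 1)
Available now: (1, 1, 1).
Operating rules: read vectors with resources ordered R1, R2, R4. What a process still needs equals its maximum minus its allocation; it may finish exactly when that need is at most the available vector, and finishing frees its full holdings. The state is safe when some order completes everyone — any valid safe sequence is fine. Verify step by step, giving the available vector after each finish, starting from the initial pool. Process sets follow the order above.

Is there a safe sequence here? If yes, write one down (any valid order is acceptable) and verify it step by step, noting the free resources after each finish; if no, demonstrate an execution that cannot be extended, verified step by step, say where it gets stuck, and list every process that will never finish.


SAFE, for example via the order P8, P6, P5, P3, P0, P1.
Key observation: the first exact fit in this order is P8 — it needs (0, 1, 1) with (1, 1, 1) free, meeting a requested resource to the last unit.
Check, step by step:
  pool = (1, 1, 1)
  run P8 (needs (0, 1, 1), free (1, 1, 1)); after release of (1, 0, 1) the pool is (2, 1, 2)
  run P6 (needs (2, 1, 0), free (2, 1, 2)); after release of (1, 2, 1) the pool is (3, 3, 3)
  run P5 (needs (3, 2, 3), free (3, 3, 3)); after release of (2, 1, 1) the pool is (5, 4, 4)
  run P3 (needs (5, 3, 4), free (5, 4, 4)); after release of (2, 0, 1) the pool is (7, 4, 5)
  run P0 (needs (6, 4, 4), free (7, 4, 5)); after release of (1, 1, 3) the pool is (8, 5, 8)
  run P1 (needs (4, 4, 8), free (8, 5, 8)); after release of (0, 1, 0) the pool is (8, 6, 8)


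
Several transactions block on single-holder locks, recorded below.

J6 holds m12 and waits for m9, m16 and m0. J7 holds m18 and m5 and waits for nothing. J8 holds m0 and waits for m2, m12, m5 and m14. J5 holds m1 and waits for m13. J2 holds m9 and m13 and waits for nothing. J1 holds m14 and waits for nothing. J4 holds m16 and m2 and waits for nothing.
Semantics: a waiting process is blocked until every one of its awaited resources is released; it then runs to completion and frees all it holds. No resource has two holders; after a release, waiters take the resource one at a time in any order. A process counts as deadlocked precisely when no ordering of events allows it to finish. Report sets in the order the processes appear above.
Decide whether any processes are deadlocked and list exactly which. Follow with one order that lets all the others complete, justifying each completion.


Deadlocked: J6 and J8.
Key observation: along J6 -> J8 -> J6, each member waits on what the next one holds — a deadlock; no other process is dragged down with it.
A valid finishing order for the others: J7, J2, J4, J5, J1.
Step-by-step check:
  J7 waits on nothing -> runs at once and releases m18 and m5
  J2 waits on nothing -> runs at once and releases m9 and m13
  J4 waits on nothing -> runs at once and releases m16 and m2
  J5: everything it awaited (m13) is free; runs, freeing m1
  J1 waits on nothing -> runs at once and releases m14


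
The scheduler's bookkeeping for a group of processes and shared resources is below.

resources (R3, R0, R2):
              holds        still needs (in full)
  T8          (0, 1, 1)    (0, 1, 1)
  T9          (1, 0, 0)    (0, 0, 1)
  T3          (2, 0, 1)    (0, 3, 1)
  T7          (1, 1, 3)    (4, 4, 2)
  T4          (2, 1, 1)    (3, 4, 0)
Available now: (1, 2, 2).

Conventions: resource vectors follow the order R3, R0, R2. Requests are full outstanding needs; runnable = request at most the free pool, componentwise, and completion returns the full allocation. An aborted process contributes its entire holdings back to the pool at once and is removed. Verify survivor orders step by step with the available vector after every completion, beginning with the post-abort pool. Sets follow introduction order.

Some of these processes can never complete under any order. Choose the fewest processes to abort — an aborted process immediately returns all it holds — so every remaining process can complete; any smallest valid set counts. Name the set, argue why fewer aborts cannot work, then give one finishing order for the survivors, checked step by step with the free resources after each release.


Minimum abort set: T7.
Key observation: no ordering could ever have run T4 before the abort of T7; with (1, 1, 3) back in the pool it fits at step 3.
Minimality: the empty abort set fails — the state is deadlocked as it stands.
The survivors complete as T3, T8, T4, T9. Step-by-step check (starting from the post-abort pool):
  pool = (2, 3, 5)
  run T3 (needs (0, 3, 1), free (2, 3, 5)); after release of (2, 0, 1) the pool is (4, 3, 6)
  run T8 (needs (0, 1, 1), free (4, 3, 6)); after release of (0, 1, 1) the pool is (4, 4, 7)
  run T4 (needs (3, 4, 0), free (4, 4, 7)); after release of (2, 1, 1) the pool is (6, 5, 8)
  run T9 (needs (0, 0, 1), free (6, 5, 8)); after release of (1, 0, 0) the pool is (7, 5, 8)


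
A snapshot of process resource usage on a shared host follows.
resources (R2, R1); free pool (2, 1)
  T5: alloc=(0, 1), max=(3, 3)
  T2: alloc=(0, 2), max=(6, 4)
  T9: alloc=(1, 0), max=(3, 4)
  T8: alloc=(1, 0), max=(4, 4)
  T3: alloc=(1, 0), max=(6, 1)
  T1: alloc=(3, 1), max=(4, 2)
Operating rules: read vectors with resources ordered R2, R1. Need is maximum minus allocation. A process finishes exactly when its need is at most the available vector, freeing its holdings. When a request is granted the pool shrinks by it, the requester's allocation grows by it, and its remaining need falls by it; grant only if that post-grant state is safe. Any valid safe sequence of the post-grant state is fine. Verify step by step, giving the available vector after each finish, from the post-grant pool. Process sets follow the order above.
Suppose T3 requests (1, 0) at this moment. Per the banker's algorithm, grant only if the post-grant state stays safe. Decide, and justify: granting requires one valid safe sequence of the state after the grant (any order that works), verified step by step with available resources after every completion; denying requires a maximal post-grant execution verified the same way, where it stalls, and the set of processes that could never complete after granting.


GRANT. The post-grant state is safe; one safe sequence: T1, T3, T2, T9, T5, T8.
Key observation: after the grant the pool drops to (1, 1), which still lets T1 finish first and unwind the rest.
Verifying the post-grant state step by step:
  pool = (1, 1)
  T1 needs (1, 1) <= (1, 1) -> finishes; pool += (3, 1) = (4, 2)
  T3 needs (4, 1) <= (4, 2) -> finishes; pool += (2, 0) = (6, 2)
  T2 needs (6, 2) <= (6, 2) -> finishes; pool += (0, 2) = (6, 4)
  T9 needs (2, 4) <= (6, 4) -> finishes; pool += (1, 0) = (7, 4)
  T5 needs (3, 2) <= (7, 4) -> finishes; pool += (0, 1) = (7, 5)
  T8 needs (3, 4) <= (7, 5) -> finishes; pool += (1, 0) = (8, 5)


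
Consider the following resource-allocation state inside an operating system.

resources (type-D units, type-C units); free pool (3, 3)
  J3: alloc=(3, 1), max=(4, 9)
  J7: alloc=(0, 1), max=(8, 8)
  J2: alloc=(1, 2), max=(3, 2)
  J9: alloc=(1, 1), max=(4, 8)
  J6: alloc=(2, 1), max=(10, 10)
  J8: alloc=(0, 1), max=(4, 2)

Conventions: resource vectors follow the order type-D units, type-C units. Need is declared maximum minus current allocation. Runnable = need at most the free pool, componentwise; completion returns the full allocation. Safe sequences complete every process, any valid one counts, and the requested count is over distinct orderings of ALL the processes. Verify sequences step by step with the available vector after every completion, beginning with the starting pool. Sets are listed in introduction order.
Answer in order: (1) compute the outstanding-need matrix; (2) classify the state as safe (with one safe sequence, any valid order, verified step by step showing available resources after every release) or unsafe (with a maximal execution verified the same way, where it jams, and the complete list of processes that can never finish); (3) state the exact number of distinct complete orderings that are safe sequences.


(1) Outstanding need per process (order type-D units, type-C units):
  J3: (1, 8)
  J7: (8, 7)
  J2: (2, 0)
  J9: (3, 7)
  J6: (8, 9)
  J8: (4, 1)
(2) UNSAFE — no complete ordering exists.
Key observation: the wall is type-C units: completing J2, J8 brings the pool only to (4, 6), and all the rest need more.
The run J2, J8 cannot be extended any further. Check, step by step:
  pool = (3, 3)
  run J2 (needs (2, 0), free (3, 3)); after release of (1, 2) the pool is (4, 5)
  run J8 (needs (4, 1), free (4, 5)); after release of (0, 1) the pool is (4, 6)
  blocked: J3 wants (1, 8), pool (4, 6) — not enough type-C units
  blocked: J7 wants (8, 7), pool (4, 6) — not enough type-D units and type-C units
  blocked: J9 wants (3, 7), pool (4, 6) — not enough type-C units
  blocked: J6 wants (8, 9), pool (4, 6) — not enough type-D units and type-C units
Processes that can never finish: J3, J7, J9 and J6.
(3) Precisely 0 of the possible complete orderings are safe sequences.


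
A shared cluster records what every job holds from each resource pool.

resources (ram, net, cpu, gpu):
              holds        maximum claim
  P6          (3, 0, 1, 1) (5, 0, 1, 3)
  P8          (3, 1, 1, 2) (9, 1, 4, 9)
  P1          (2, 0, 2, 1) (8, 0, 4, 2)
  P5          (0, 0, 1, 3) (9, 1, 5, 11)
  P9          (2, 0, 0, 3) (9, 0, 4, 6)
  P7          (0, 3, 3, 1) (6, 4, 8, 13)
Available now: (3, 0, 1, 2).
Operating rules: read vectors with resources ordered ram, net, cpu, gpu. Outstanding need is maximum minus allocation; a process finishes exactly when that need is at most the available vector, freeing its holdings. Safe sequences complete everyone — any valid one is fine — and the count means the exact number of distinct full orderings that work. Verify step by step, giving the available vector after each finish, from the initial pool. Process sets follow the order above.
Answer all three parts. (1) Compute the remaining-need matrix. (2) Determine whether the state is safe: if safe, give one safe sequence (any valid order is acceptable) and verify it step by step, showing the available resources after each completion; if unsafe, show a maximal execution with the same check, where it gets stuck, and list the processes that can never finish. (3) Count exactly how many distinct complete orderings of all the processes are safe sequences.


(1) Need matrix, components ordered ram, net, cpu, gpu:
  P6: (2, 0, 0, 2)
  P8: (6, 0, 3, 7)
  P1: (6, 0, 2, 1)
  P5: (9, 1, 4, 8)
  P9: (7, 0, 4, 3)
  P7: (6, 1, 5, 12)
(2) The state is SAFE; one workable sequence: P6, P1, P9, P8, P5, P7.
Key observation: reading the order forward, P6 is the first process whose need (2, 0, 0, 2) meets the free pool (3, 0, 1, 2) exactly on a resource it requests.
Check, step by step:
  pool = (3, 0, 1, 2)
  run P6 (needs (2, 0, 0, 2), free (3, 0, 1, 2)); after release of (3, 0, 1, 1) the pool is (6, 0, 2, 3)
  run P1 (needs (6, 0, 2, 1), free (6, 0, 2, 3)); after release of (2, 0, 2, 1) the pool is (8, 0, 4, 4)
  run P9 (needs (7, 0, 4, 3), free (8, 0, 4, 4)); after release of (2, 0, 0, 3) the pool is (10, 0, 4, 7)
  run P8 (needs (6, 0, 3, 7), free (10, 0, 4, 7)); after release of (3, 1, 1, 2) the pool is (13, 1, 5, 9)
  run P5 (needs (9, 1, 4, 8), free (13, 1, 5, 9)); after release of (0, 0, 1, 3) the pool is (13, 1, 6, 12)
  run P7 (needs (6, 1, 5, 12), free (13, 1, 6, 12)); after release of (0, 3, 3, 1) the pool is (13, 4, 9, 13)
(3) Precisely 1 of the possible complete orderings is a safe sequence.


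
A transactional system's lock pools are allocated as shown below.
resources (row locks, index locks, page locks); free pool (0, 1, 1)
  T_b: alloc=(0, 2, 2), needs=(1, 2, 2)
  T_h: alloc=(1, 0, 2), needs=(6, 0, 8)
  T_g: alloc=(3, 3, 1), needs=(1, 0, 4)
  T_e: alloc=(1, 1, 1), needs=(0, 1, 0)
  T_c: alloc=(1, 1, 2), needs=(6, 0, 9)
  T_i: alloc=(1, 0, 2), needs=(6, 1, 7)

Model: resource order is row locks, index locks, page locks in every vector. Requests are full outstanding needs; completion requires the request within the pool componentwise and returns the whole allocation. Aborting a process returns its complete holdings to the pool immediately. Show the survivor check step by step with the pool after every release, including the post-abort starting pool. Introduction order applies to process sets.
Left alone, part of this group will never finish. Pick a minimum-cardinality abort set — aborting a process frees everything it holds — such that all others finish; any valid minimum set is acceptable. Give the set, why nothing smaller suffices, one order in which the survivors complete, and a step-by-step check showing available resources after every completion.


Minimum abort set: T_h and T_c.
Key observation: T_i had no path to completion before; after the abort of T_h and T_c ((2, 1, 4) returned), step 3 is where it fits.
Why nothing smaller works — every single abort fails: T_b alone leaves T_h blocked (short on row locks and page locks); T_h alone leaves T_c blocked (short on row locks and page locks); T_g alone leaves T_h blocked (short on row locks and page locks); T_e alone leaves T_h blocked (short on row locks and page locks); T_c alone leaves T_h blocked (short on row locks and page locks); T_i alone leaves T_h blocked (short on row locks and page locks).
The survivors complete as T_g, T_e, T_i, T_b. Verifying each step (starting from the post-abort pool):
  pool = (2, 2, 5)
  run T_g (needs (1, 0, 4), free (2, 2, 5)); after release of (3, 3, 1) the pool is (5, 5, 6)
  run T_e (needs (0, 1, 0), free (5, 5, 6)); after release of (1, 1, 1) the pool is (6, 6, 7)
  run T_i (needs (6, 1, 7), free (6, 6, 7)); after release of (1, 0, 2) the pool is (7, 6, 9)
  run T_b (needs (1, 2, 2), free (7, 6, 9)); after release of (0, 2, 2) the pool is (7, 8, 11)


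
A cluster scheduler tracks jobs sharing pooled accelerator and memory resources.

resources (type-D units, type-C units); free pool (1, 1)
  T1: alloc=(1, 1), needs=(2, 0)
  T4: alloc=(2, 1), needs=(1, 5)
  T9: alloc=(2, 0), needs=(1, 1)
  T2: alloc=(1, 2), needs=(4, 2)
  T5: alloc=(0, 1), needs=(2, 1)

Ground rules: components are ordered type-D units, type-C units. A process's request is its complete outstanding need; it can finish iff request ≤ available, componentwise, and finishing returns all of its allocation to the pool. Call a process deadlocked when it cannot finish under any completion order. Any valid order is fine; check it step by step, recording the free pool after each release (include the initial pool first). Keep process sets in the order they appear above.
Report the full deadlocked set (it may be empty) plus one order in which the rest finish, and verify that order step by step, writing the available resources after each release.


The deadlocked set is empty.
Key observation: beginning at T9, releases accumulate fast enough that every process eventually fits.
One completion order for the rest: T9, T1, T2, T5, T4. Verifying each step:
  pool = (1, 1)
  T9 needs (1, 1) <= (1, 1) -> finishes; pool += (2, 0) = (3, 1)
  T1 needs (2, 0) <= (3, 1) -> finishes; pool += (1, 1) = (4, 2)
  T2 needs (4, 2) <= (4, 2) -> finishes; pool += (1, 2) = (5, 4)
  T5 needs (2, 1) <= (5, 4) -> finishes; pool += (0, 1) = (5, 5)
  T4 needs (1, 5) <= (5, 5) -> finishes; pool += (2, 1) = (7, 6)


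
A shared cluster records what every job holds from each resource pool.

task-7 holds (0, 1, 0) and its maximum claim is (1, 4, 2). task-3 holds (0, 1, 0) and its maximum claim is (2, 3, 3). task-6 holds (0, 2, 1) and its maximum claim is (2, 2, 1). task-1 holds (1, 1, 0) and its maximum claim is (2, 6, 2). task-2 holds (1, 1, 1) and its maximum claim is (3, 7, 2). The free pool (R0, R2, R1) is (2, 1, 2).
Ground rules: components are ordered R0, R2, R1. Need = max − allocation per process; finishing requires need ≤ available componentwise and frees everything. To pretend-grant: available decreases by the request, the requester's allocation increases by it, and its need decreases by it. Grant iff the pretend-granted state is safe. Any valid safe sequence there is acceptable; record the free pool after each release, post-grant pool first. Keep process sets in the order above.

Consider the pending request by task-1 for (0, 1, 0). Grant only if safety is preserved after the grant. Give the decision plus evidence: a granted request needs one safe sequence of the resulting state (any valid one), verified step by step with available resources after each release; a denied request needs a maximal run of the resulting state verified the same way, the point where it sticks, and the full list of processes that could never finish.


GRANT. The post-grant state is safe; one safe sequence: task-6, task-3, task-7, task-1, task-2.
Key observation: (2, 0, 2) free after granting still covers task-6 first, and each release covers the next.
Step-by-step check of the post-grant state:
  pool = (2, 0, 2)
  run task-6 (needs (2, 0, 0), free (2, 0, 2)); after release of (0, 2, 1) the pool is (2, 2, 3)
  run task-3 (needs (2, 2, 3), free (2, 2, 3)); after release of (0, 1, 0) the pool is (2, 3, 3)
  run task-7 (needs (1, 3, 2), free (2, 3, 3)); after release of (0, 1, 0) the pool is (2, 4, 3)
  run task-1 (needs (1, 4, 2), free (2, 4, 3)); after release of (1, 2, 0) the pool is (3, 6, 3)
  run task-2 (needs (2, 6, 1), free (3, 6, 3)); after release of (1, 1, 1) the pool is (4, 7, 4)


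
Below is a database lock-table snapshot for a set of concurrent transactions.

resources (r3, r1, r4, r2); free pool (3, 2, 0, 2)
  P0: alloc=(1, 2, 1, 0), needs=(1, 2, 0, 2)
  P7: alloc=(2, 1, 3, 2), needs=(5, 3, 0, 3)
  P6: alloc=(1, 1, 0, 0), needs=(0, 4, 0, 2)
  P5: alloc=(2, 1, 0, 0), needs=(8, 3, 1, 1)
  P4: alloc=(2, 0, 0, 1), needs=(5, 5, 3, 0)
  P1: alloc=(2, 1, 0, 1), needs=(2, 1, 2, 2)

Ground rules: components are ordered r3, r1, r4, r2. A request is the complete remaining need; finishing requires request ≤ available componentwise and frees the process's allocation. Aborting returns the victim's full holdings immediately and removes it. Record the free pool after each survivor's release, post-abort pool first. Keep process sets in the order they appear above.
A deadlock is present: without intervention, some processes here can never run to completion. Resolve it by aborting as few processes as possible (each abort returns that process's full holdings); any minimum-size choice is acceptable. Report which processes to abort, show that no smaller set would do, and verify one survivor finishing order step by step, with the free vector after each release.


Abort P1.
Key observation: the returned (2, 1, 0, 1) from P1 is what brings P7 — unrunnable before, under any order — into play at step 1.
Why nothing smaller works: aborting no one leaves the state deadlocked as given.
One survivor order: P7, P6, P4, P5, P0. Check, step by step (post-abort pool first):
  pool = (5, 3, 0, 3)
  P7: need (5, 3, 0, 3) fits (5, 3, 0, 3); releases (2, 1, 3, 2), pool now (7, 4, 3, 5)
  P6: need (0, 4, 0, 2) fits (7, 4, 3, 5); releases (1, 1, 0, 0), pool now (8, 5, 3, 5)
  P4: need (5, 5, 3, 0) fits (8, 5, 3, 5); releases (2, 0, 0, 1), pool now (10, 5, 3, 6)
  P5: need (8, 3, 1, 1) fits (10, 5, 3, 6); releases (2, 1, 0, 0), pool now (12, 6, 3, 6)
  P0: need (1, 2, 0, 2) fits (12, 6, 3, 6); releases (1, 2, 1, 0), pool now (13, 8, 4, 6)


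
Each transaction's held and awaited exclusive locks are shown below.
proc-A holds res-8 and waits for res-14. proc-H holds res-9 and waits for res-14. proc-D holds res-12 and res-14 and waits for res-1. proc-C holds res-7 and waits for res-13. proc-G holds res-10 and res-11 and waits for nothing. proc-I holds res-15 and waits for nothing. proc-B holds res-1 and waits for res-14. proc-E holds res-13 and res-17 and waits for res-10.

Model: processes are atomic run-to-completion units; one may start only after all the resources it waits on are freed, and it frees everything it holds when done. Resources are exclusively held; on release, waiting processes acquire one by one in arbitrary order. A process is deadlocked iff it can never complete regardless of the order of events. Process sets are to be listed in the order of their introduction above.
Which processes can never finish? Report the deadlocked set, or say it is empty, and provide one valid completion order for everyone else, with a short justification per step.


Deadlocked set: proc-A, proc-H, proc-D and proc-B.
Key observation: the waits loop around proc-D -> proc-B -> proc-D with no way out; proc-A and proc-H wait into the deadlock from upstream.
The rest can finish in the order proc-I, proc-G, proc-E, proc-C.
Check, step by step:
  proc-I: no waits; runs immediately, freeing res-15
  proc-G: no waits; runs immediately, freeing res-10 and res-11
  proc-E waits on res-10 — all released -> runs and releases res-13 and res-17
  proc-C waits on res-13 — all released -> runs and releases res-7


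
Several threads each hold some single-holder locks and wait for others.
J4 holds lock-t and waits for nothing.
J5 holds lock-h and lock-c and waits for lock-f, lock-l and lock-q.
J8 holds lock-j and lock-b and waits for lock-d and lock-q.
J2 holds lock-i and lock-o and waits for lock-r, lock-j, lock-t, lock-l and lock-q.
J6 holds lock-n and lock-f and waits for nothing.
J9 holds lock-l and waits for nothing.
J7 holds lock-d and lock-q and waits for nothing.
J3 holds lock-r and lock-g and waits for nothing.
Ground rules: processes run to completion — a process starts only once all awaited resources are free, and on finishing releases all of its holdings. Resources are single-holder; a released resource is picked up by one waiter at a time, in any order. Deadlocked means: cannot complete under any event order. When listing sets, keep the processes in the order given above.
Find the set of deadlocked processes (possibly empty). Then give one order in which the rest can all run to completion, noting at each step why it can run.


No process is deadlocked.
Key observation: all waits point, directly or indirectly, at processes that can finish, so nothing is permanently blocked.
One completion order for the rest: J9, J7, J6, J5, J4, J3, J8, J2.
Step-by-step check:
  J9 waits on nothing -> runs at once and releases lock-l
  J7 waits on nothing -> runs at once and releases lock-d and lock-q
  J6 waits on nothing -> runs at once and releases lock-n and lock-f
  J5: everything it awaited (lock-f, lock-l and lock-q) is free; runs, freeing lock-h and lock-c
  J4 waits on nothing -> runs at once and releases lock-t
  J3 waits on nothing -> runs at once and releases lock-r and lock-g
  J8: everything it awaited (lock-d and lock-q) is free; runs, freeing lock-j and lock-b
  J2: everything it awaited (lock-r, lock-j, lock-t, lock-l and lock-q) is free; runs, freeing lock-i and lock-o


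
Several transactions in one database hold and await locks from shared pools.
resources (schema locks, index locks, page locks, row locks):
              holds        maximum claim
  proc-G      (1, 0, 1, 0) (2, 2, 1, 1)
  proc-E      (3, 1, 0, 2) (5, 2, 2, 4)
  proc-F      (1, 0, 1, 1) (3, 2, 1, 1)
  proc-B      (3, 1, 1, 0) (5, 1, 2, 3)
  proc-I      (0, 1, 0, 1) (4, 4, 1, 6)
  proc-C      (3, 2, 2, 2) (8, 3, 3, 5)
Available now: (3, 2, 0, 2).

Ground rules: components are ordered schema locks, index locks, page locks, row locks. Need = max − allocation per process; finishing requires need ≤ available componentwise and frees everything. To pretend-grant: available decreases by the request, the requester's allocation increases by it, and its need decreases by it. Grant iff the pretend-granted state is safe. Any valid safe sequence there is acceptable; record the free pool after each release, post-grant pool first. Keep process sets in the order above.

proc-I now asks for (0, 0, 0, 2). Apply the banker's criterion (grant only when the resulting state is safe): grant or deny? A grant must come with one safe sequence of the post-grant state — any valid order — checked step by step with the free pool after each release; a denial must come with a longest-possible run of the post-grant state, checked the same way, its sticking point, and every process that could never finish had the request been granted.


DENY. Granting would leave the state unsafe.
Key observation: after proc-F, proc-G complete, (5, 2, 2, 1) is the best the pool ever gets, yet each leftover process wants more row locks.
On the post-grant state, proc-F, proc-G is a maximal run — nothing extends it. Walking it through:
  pool = (3, 2, 0, 0)
  run proc-F (needs (2, 2, 0, 0), free (3, 2, 0, 0)); after release of (1, 0, 1, 1) the pool is (4, 2, 1, 1)
  run proc-G (needs (1, 2, 0, 1), free (4, 2, 1, 1)); after release of (1, 0, 1, 0) the pool is (5, 2, 2, 1)
  proc-E still needs (2, 1, 2, 2) but only (5, 2, 2, 1) is free — short on row locks
  proc-B still needs (2, 0, 1, 3) but only (5, 2, 2, 1) is free — short on row locks
  proc-I still needs (4, 3, 1, 3) but only (5, 2, 2, 1) is free — short on index locks and row locks
  proc-C still needs (5, 1, 1, 3) but only (5, 2, 2, 1) is free — short on row locks
Post-grant, the permanently blocked set is proc-E, proc-B, proc-I and proc-C.


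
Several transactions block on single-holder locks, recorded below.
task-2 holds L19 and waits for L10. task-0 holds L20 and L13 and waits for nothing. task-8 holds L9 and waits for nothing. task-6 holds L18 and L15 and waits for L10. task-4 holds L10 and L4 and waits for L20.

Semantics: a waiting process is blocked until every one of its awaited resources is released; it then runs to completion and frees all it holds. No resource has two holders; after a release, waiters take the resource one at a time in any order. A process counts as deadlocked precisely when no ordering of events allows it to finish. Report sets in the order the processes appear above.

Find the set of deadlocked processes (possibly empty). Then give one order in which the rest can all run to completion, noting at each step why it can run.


No process is deadlocked.
Key observation: the wait graph is acyclic; completion cascades from the unblocked processes through everyone else.
One completion order for the rest: task-0, task-8, task-4, task-6, task-2.
Check, step by step:
  task-0: no waits; runs immediately, freeing L20 and L13
  task-8: no waits; runs immediately, freeing L9
  task-4 waits on L20 — all released -> runs and releases L10 and L4
  task-6 waits on L10 — all released -> runs and releases L18 and L15
  task-2 waits on L10 — all released -> runs and releases L19


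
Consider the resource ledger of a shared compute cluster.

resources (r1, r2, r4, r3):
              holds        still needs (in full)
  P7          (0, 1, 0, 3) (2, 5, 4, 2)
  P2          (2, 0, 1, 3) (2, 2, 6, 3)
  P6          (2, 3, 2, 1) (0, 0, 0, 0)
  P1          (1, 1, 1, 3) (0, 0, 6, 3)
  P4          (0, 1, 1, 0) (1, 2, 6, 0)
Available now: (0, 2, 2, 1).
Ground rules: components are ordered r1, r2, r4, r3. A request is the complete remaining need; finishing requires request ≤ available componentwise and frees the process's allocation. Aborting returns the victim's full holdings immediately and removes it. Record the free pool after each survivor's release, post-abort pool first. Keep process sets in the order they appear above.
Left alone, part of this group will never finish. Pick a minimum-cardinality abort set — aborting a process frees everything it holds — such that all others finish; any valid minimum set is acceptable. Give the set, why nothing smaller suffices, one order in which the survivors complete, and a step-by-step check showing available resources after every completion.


Abort P2 and P1.
Key observation: P4 was stuck for good until P2 and P1 gave back (3, 1, 2, 6); in the order shown it finishes at step 3.
Minimality, checking each single-abort alternative: P7 alone leaves P2 blocked (short on r4); P2 alone leaves P1 blocked (short on r4); P6 alone leaves P2 blocked (short on r4); P1 alone leaves P2 blocked (short on r4); P4 alone leaves P2 blocked (short on r4).
One survivor order: P6, P7, P4. Verifying each step (post-abort pool first):
  pool = (3, 3, 4, 7)
  P6 needs (0, 0, 0, 0) <= (3, 3, 4, 7) -> finishes; pool += (2, 3, 2, 1) = (5, 6, 6, 8)
  P7 needs (2, 5, 4, 2) <= (5, 6, 6, 8) -> finishes; pool += (0, 1, 0, 3) = (5, 7, 6, 11)
  P4 needs (1, 2, 6, 0) <= (5, 7, 6, 11) -> finishes; pool += (0, 1, 1, 0) = (5, 8, 7, 11)


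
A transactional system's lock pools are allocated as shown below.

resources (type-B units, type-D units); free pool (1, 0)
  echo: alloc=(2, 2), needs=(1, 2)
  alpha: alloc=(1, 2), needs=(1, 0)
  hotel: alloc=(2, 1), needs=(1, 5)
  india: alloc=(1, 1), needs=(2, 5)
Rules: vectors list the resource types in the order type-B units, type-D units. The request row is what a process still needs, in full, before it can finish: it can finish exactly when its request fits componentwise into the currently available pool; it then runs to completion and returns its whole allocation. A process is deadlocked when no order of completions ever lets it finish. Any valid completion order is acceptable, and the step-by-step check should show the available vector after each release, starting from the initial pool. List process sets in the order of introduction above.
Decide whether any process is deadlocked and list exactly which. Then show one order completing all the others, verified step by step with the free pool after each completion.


Deadlocked: hotel and india.
Key observation: even finishing alpha, echo leaves just (4, 4) free — too little type-D units for any of the remaining processes.
The rest can finish in the order alpha, echo. Walking it through:
  pool = (1, 0)
  alpha needs (1, 0) <= (1, 0) -> finishes; pool += (1, 2) = (2, 2)
  echo needs (1, 2) <= (2, 2) -> finishes; pool += (2, 2) = (4, 4)
None of the blocked processes ever fits:
  blocked: hotel wants (1, 5), pool (4, 4) — not enough type-D units
  blocked: india wants (2, 5), pool (4, 4) — not enough type-D units


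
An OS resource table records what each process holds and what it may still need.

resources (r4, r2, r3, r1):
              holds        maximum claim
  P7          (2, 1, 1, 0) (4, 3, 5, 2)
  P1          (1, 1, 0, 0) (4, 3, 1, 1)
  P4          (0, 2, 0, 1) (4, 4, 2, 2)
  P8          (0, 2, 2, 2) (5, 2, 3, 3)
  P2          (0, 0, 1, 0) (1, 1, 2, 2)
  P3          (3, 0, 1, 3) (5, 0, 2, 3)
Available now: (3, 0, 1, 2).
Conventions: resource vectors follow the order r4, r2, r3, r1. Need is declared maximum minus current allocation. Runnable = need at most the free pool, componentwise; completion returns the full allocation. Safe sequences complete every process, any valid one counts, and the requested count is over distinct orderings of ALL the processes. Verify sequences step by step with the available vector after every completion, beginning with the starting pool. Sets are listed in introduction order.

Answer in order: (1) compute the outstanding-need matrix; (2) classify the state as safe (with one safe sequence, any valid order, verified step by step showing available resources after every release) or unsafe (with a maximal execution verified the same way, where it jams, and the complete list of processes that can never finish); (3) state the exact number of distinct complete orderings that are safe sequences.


(1) Need matrix, components ordered r4, r2, r3, r1:
  P7: (2, 2, 4, 2)
  P1: (3, 2, 1, 1)
  P4: (4, 2, 2, 1)
  P8: (5, 0, 1, 1)
  P2: (1, 1, 1, 2)
  P3: (2, 0, 1, 0)
(2) The state is SAFE; one workable sequence: P3, P8, P1, P4, P7, P2.
Key observation: P3 is the earliest step where a requested resource binds exactly: need (2, 0, 1, 0), pool (3, 0, 1, 2) at its turn.
Check, step by step:
  pool = (3, 0, 1, 2)
  P3 needs (2, 0, 1, 0) <= (3, 0, 1, 2) -> finishes; pool += (3, 0, 1, 3) = (6, 0, 2, 5)
  P8 needs (5, 0, 1, 1) <= (6, 0, 2, 5) -> finishes; pool += (0, 2, 2, 2) = (6, 2, 4, 7)
  P1 needs (3, 2, 1, 1) <= (6, 2, 4, 7) -> finishes; pool += (1, 1, 0, 0) = (7, 3, 4, 7)
  P4 needs (4, 2, 2, 1) <= (7, 3, 4, 7) -> finishes; pool += (0, 2, 0, 1) = (7, 5, 4, 8)
  P7 needs (2, 2, 4, 2) <= (7, 5, 4, 8) -> finishes; pool += (2, 1, 1, 0) = (9, 6, 5, 8)
  P2 needs (1, 1, 1, 2) <= (9, 6, 5, 8) -> finishes; pool += (0, 0, 1, 0) = (9, 6, 6, 8)
(3) Exactly 24 of the possible complete orderings are safe sequences.


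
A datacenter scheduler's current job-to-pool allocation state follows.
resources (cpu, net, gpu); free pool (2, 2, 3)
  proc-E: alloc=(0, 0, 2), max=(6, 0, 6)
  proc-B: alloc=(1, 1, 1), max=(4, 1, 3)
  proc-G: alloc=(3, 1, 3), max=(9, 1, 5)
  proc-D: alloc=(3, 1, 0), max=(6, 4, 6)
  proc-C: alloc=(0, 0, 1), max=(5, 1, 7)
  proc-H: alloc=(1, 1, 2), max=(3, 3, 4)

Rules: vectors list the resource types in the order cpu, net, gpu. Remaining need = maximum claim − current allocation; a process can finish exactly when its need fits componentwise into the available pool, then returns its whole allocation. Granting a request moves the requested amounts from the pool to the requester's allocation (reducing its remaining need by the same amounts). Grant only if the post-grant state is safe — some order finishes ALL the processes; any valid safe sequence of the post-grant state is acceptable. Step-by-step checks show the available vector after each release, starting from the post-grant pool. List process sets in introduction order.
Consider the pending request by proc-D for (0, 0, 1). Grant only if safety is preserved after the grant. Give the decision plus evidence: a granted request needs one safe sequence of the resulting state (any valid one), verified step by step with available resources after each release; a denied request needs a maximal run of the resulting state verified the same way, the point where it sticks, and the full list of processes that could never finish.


GRANT: granting preserves safety; a valid post-grant sequence is proc-H, proc-B, proc-D, proc-E, proc-C, proc-G.
Key observation: the grant leaves (2, 2, 2) free — enough for proc-H, whose release restarts the cascade.
Verifying the post-grant state step by step:
  pool = (2, 2, 2)
  proc-H: need (2, 2, 2) fits (2, 2, 2); releases (1, 1, 2), pool now (3, 3, 4)
  proc-B: need (3, 0, 2) fits (3, 3, 4); releases (1, 1, 1), pool now (4, 4, 5)
  proc-D: need (3, 3, 5) fits (4, 4, 5); releases (3, 1, 1), pool now (7, 5, 6)
  proc-E: need (6, 0, 4) fits (7, 5, 6); releases (0, 0, 2), pool now (7, 5, 8)
  proc-C: need (5, 1, 6) fits (7, 5, 8); releases (0, 0, 1), pool now (7, 5, 9)
  proc-G: need (6, 0, 2) fits (7, 5, 9); releases (3, 1, 3), pool now (10, 6, 12)


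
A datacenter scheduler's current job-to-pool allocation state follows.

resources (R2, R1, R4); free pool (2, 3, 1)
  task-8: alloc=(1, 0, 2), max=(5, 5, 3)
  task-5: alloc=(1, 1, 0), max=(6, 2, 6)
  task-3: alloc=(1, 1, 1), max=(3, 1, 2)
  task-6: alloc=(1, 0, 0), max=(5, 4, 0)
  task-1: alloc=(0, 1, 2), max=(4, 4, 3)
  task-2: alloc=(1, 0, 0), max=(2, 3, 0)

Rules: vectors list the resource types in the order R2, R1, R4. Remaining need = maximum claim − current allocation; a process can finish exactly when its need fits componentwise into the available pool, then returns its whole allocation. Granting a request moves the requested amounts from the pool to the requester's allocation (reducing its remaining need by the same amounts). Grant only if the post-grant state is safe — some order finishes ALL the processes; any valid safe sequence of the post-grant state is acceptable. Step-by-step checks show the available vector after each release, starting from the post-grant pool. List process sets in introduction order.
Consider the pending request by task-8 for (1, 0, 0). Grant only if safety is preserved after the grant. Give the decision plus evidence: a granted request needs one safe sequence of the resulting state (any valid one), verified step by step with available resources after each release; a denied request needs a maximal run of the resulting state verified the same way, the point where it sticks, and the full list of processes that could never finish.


DENY — the pretend-granted state is unsafe.
Key observation: after task-2, task-3 the pool peaks at (3, 4, 2), and each blocked process is short somewhere: task-8 on R1; task-5 on R2, R4; task-6 on R2; task-1 on R2.
Pretend the grant happened; the run task-2, task-3 goes as far as possible. Verifying each step:
  pool = (1, 3, 1)
  task-2: need (1, 3, 0) fits (1, 3, 1); releases (1, 0, 0), pool now (2, 3, 1)
  task-3: need (2, 0, 1) fits (2, 3, 1); releases (1, 1, 1), pool now (3, 4, 2)
  task-8 still needs (3, 5, 1) but only (3, 4, 2) is free — short on R1
  task-5 still needs (5, 1, 6) but only (3, 4, 2) is free — short on R2 and R4
  task-6 still needs (4, 4, 0) but only (3, 4, 2) is free — short on R2
  task-1 still needs (4, 3, 1) but only (3, 4, 2) is free — short on R2
Had the request been granted, task-8, task-5, task-6 and task-1 could never finish.


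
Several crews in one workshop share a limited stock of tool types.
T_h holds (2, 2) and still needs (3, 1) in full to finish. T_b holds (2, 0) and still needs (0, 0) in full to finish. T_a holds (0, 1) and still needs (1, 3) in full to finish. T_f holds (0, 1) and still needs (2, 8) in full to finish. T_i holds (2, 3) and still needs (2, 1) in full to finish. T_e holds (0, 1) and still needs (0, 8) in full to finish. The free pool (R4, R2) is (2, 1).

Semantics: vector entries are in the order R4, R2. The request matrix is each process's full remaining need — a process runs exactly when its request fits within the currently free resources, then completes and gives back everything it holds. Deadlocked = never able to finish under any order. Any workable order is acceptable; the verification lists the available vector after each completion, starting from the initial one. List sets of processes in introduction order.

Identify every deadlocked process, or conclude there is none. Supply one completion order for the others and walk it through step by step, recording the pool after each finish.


The deadlocked set is T_f and T_e.
Key observation: T_b, T_i, T_h, T_a can finish, but then (8, 7) is all there is, and the blocked group's R2 demands exceed it.
One completion order for the rest: T_b, T_i, T_h, T_a. Verifying each step:
  pool = (2, 1)
  run T_b (needs (0, 0), free (2, 1)); after release of (2, 0) the pool is (4, 1)
  run T_i (needs (2, 1), free (4, 1)); after release of (2, 3) the pool is (6, 4)
  run T_h (needs (3, 1), free (6, 4)); after release of (2, 2) the pool is (8, 6)
  run T_a (needs (1, 3), free (8, 6)); after release of (0, 1) the pool is (8, 7)
The stuck group stays short no matter what:
  T_f cannot run: need (2, 8) vs free (8, 7) (insufficient R2)
  T_e cannot run: need (0, 8) vs free (8, 7) (insufficient R2)
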